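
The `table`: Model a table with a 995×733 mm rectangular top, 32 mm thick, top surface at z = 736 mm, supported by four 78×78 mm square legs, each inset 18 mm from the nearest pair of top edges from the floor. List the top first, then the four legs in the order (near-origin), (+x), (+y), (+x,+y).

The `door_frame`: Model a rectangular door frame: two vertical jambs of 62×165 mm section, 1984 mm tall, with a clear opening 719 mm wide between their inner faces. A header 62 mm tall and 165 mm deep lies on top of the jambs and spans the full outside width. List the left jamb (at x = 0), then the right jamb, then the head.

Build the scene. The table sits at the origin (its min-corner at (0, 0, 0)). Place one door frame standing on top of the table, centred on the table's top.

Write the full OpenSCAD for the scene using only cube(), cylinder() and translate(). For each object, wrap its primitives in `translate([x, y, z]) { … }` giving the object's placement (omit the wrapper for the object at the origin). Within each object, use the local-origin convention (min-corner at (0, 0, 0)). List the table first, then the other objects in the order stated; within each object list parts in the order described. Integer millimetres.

translate([0, 0, 704]) cube([995, 733, 32]);
translate([18, 18, 0]) cube([78, 78, 704]);
translate([899, 18, 0]) cube([78, 78, 704]);
translate([18, 637, 0]) cube([78, 78, 704]);
translate([899, 637, 0]) cube([78, 78, 704]);
translate([76, 284, 736]) {
  cube([62, 165, 1984]);
  translate([781, 0, 0]) cube([62, 165, 1984]);
  translate([0, 0, 1984]) cube([843, 165, 62]);
}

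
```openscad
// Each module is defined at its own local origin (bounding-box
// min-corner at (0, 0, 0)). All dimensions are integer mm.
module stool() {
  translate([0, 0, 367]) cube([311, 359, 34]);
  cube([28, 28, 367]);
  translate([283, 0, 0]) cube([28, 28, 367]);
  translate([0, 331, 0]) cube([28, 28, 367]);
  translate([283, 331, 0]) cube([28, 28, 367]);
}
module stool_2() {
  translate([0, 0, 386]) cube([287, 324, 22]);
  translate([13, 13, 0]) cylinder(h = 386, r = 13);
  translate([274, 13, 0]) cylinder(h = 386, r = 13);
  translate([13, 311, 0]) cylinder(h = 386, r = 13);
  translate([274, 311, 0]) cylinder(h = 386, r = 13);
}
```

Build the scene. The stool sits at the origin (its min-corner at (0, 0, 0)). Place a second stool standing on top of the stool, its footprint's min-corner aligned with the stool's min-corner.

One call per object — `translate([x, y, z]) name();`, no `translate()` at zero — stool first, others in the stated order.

stool();
translate([0, 0, 401]) stool_2();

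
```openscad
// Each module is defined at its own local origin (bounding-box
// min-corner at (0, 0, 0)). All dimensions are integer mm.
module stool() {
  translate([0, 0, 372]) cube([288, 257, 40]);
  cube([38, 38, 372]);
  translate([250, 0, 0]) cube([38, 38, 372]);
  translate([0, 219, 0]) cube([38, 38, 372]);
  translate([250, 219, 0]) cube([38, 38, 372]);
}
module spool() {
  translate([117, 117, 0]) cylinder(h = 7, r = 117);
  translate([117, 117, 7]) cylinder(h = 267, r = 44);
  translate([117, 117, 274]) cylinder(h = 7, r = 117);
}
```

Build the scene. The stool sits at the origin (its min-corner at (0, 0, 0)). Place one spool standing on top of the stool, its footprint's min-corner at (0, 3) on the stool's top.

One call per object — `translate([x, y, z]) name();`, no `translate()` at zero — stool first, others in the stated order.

stool();
translate([0, 3, 412]) spool();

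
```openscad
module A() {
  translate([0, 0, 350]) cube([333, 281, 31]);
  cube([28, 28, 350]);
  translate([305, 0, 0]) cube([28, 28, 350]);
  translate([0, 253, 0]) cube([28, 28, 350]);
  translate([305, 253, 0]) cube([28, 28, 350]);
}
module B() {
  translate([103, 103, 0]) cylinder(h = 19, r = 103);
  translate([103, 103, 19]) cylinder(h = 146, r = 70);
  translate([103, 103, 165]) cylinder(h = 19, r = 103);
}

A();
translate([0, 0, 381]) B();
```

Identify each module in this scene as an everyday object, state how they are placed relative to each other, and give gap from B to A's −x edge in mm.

The spool's min-x is at 0; the stool's min-x is 0; gap = 0 mm.

A is a stool. B is a spool. The spool is on top of the stool. The gap from the spool to the stool's −x edge is 0 mm.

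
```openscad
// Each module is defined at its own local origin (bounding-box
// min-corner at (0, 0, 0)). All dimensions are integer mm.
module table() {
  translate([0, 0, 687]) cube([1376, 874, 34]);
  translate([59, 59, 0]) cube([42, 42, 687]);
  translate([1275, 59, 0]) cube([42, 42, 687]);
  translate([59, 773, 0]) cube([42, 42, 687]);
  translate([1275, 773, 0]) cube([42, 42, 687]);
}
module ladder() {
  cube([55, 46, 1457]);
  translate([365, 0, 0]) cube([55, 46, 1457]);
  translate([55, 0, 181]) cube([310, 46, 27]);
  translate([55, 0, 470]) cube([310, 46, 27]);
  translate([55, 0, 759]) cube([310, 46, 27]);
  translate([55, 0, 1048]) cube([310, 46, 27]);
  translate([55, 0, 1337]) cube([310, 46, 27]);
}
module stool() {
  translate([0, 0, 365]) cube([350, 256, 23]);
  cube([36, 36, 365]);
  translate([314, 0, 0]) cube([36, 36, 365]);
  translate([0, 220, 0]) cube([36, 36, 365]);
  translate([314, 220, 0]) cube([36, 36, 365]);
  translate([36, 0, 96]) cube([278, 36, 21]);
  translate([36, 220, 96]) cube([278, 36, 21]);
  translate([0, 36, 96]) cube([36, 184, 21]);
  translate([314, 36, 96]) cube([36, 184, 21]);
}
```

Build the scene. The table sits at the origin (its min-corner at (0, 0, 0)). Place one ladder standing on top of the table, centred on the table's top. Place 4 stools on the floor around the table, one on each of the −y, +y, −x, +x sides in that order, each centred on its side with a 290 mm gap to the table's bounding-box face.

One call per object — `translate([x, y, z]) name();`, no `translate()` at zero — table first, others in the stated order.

table();
translate([478, 414, 721]) ladder();
translate([513, -546, 0]) stool();
translate([513, 1164, 0]) stool();
translate([-640, 309, 0]) stool();
translate([1666, 309, 0]) stool();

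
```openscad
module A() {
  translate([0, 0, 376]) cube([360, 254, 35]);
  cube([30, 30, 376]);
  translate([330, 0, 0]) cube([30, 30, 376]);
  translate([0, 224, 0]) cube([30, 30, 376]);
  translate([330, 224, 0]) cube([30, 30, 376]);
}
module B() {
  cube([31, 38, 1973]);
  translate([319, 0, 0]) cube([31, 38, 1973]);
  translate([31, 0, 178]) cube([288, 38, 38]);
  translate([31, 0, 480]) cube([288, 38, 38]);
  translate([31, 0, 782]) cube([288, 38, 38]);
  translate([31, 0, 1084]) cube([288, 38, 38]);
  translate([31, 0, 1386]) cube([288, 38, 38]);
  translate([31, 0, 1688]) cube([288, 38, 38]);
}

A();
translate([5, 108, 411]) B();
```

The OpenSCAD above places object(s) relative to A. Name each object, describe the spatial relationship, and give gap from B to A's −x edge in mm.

A is a stool. B is a ladder. The ladder is on top of the stool, centred. The gap from the ladder to the stool's −x edge is 5 mm.

The ladder's min-x is at 5; the stool's min-x is 0; gap = 5 mm.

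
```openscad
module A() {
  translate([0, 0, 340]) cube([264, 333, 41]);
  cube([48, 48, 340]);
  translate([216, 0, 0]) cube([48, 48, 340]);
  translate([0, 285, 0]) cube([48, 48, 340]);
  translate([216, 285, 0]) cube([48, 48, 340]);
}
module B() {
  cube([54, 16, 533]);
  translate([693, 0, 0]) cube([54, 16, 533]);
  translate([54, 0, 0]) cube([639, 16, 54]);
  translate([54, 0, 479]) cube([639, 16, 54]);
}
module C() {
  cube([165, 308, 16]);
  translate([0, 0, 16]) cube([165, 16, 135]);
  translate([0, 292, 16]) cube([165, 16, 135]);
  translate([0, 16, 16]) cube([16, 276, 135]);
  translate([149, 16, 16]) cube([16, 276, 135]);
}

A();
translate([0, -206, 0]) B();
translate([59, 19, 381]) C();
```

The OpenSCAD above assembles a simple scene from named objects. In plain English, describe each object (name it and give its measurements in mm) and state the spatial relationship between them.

A is a simple wooden stool: a rectangular seat 264 mm (x) by 333 mm (y), 41 mm thick, top face at z = 381 mm, on four square legs, each 48×48 mm in cross-section. The legs rest on z = 0, each flush with a corner of the seat.

B is a picture frame with a 639×425 mm rectangular opening (x by z) and a uniform 54 mm border on every side. Frame depth is 16 mm along y. It is built from two vertical stiles running the full outside height and two horizontal rails spanning the gap between the stiles.

C is an open storage box with external size 165×308×151 mm and wall thickness 16 mm (the base is also 16 mm thick). The base covers the whole footprint; the four walls stand on the base, with the y-facing walls full-width and the x-facing walls fitting between their inner faces.

The picture frame is on the floor beside the stool on its −y side. The open box is on top of the stool.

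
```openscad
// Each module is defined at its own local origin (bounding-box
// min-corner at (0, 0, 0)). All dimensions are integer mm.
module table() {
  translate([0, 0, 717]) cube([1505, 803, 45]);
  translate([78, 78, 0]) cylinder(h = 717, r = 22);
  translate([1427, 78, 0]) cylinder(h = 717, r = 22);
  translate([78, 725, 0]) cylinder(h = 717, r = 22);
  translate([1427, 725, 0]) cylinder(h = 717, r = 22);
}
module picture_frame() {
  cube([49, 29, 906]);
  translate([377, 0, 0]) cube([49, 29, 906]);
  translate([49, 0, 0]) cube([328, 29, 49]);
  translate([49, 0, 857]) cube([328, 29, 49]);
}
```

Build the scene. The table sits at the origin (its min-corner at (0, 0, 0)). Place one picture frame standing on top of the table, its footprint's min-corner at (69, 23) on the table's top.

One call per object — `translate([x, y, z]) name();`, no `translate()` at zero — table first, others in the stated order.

table();
translate([69, 23, 762]) picture_frame();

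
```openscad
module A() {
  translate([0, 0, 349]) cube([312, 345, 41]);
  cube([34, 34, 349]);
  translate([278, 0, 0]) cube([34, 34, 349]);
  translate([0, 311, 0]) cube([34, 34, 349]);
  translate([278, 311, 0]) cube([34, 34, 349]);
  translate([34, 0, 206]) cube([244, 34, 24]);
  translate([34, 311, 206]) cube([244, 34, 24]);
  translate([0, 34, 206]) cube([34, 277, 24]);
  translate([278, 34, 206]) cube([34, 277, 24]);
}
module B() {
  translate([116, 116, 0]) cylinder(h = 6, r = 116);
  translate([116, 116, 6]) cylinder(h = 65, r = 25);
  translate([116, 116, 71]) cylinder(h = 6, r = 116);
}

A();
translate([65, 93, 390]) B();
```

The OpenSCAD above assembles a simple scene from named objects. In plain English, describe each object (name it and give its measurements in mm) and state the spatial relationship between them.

A is a four-legged stool. The seat is a 312×345×41 mm slab whose top surface is at z = 390 mm; four square legs, each 34×34 mm in cross-section, run from the floor (z = 0) to the underside of the seat, each flush with a corner of the seat. Four stretchers, 34 mm wide and 24 mm tall, connect adjacent legs with their undersides at z = 206 mm, each running between the inner faces of the legs it joins and aligned with the legs' outer faces on the other axis.

B is a spool: two coaxial disc flanges of radius 116 mm and thickness 6 mm, joined by a core cylinder of radius 25 mm and height 65 mm. The lower flange rests on z = 0 and the three cylinders share a vertical axis.

The spool is on top of the stool.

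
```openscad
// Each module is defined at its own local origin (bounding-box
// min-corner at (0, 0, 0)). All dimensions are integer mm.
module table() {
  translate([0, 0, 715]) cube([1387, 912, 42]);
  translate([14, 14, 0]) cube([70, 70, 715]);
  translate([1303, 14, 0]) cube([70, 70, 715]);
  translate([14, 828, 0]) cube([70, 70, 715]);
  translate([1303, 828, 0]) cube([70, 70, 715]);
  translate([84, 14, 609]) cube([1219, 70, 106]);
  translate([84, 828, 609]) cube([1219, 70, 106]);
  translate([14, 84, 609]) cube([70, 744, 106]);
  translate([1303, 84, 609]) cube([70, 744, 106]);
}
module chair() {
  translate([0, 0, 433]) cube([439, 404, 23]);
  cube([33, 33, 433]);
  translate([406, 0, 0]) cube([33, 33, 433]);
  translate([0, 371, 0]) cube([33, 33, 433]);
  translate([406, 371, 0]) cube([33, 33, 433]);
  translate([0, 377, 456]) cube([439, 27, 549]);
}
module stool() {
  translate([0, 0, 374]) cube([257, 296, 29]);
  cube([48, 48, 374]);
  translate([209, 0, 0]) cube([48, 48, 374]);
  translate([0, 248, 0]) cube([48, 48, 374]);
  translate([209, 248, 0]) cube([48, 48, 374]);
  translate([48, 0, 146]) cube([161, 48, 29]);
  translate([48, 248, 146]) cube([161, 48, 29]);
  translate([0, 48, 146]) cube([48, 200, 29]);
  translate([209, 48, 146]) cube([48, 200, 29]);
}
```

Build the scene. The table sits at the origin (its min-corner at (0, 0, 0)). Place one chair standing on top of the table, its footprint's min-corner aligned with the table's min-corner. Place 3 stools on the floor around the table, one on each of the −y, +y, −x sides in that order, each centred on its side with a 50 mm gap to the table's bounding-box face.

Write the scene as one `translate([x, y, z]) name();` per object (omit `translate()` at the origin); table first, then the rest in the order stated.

table();
translate([0, 0, 757]) chair();
translate([565, -346, 0]) stool();
translate([565, 962, 0]) stool();
translate([-307, 308, 0]) stool();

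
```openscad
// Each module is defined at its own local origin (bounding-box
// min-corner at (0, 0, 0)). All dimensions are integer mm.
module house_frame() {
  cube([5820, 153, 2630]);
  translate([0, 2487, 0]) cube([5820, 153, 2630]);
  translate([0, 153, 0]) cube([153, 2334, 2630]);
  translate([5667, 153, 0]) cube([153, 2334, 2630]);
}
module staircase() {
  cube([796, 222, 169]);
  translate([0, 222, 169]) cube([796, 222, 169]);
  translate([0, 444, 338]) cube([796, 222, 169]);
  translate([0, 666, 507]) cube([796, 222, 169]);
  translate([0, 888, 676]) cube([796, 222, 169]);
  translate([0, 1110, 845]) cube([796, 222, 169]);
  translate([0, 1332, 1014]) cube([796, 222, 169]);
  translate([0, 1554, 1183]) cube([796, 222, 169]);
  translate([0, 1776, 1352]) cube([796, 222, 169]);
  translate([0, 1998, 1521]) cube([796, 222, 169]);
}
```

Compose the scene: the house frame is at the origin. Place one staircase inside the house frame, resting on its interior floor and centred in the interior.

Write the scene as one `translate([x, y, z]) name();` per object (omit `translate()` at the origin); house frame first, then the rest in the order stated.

house_frame();
translate([2512, 210, 0]) staircase();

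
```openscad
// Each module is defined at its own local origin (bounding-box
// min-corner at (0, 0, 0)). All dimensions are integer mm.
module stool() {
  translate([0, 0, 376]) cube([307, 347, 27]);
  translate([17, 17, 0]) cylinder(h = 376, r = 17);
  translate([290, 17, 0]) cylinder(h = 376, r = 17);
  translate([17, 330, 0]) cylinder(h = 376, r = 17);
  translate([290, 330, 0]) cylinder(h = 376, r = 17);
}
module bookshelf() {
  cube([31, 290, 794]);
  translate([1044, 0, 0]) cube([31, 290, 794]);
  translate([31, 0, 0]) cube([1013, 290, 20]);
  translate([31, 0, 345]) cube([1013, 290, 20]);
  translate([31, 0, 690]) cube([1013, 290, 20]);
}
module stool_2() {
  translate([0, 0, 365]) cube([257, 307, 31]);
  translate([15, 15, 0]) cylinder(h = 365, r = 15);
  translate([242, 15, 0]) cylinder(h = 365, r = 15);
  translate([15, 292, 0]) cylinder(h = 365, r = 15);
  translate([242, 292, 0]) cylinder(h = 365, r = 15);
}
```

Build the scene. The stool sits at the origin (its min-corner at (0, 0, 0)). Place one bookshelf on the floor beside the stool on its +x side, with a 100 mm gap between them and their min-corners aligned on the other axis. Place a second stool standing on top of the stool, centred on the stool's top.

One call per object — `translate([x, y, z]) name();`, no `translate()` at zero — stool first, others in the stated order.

stool();
translate([407, 0, 0]) bookshelf();
translate([25, 20, 403]) stool_2();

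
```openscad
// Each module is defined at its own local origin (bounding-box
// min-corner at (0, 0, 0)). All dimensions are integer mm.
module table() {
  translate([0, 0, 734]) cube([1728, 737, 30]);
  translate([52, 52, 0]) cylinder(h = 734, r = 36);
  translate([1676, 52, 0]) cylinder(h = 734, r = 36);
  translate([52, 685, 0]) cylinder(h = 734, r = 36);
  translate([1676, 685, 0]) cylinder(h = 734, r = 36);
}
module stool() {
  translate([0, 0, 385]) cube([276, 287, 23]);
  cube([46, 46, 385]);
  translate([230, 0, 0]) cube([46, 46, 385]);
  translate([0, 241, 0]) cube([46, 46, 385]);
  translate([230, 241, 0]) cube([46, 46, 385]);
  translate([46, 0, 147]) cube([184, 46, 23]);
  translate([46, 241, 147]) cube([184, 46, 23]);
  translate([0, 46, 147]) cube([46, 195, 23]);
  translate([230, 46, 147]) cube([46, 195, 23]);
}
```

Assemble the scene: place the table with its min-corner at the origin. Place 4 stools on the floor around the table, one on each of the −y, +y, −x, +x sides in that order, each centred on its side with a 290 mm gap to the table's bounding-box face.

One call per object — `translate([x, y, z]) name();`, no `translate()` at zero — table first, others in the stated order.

table();
translate([726, -577, 0]) stool();
translate([726, 1027, 0]) stool();
translate([-566, 225, 0]) stool();
translate([2018, 225, 0]) stool();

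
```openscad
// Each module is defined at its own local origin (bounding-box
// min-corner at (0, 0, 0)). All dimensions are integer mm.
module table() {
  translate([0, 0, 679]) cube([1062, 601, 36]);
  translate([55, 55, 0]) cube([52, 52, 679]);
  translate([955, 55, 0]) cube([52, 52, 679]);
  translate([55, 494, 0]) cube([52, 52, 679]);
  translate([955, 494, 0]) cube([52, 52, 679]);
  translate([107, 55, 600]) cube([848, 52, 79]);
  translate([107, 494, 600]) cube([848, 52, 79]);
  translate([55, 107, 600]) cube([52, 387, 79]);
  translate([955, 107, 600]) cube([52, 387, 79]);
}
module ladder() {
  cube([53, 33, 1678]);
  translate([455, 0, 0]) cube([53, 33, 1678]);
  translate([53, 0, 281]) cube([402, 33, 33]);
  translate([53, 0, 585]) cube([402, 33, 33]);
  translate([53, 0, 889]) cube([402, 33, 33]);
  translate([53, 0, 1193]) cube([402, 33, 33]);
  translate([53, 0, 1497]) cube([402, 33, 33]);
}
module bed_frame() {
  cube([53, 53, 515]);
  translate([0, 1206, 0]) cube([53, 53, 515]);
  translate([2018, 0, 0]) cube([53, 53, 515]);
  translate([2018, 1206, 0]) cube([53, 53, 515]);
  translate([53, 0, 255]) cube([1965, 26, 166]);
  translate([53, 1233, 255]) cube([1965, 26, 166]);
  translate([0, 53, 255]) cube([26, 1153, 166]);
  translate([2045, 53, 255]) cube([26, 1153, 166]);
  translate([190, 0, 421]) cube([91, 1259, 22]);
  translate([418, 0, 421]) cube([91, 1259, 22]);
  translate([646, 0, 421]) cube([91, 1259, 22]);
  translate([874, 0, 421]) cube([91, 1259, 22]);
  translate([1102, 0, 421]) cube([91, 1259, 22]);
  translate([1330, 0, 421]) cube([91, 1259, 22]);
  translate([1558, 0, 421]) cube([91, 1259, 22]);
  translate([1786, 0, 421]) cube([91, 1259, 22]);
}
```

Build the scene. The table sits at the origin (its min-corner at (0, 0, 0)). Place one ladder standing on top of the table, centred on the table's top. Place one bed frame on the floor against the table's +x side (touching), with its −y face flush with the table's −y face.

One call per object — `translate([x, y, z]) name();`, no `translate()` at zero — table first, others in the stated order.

table();
translate([277, 284, 715]) ladder();
translate([1062, 0, 0]) bed_frame();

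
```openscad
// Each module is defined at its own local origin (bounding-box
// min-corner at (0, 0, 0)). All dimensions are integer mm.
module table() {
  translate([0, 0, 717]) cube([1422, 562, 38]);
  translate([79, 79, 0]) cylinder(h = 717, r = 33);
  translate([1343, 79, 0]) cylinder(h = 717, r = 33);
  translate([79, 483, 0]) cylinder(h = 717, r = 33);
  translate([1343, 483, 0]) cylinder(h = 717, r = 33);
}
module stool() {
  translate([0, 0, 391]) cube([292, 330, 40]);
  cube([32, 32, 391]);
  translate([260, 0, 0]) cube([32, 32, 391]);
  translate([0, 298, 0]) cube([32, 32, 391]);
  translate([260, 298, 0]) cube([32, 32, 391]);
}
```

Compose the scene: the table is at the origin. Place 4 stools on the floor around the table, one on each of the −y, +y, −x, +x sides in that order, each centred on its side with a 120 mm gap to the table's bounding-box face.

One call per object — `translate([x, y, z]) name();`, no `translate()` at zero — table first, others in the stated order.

table();
translate([565, -450, 0]) stool();
translate([565, 682, 0]) stool();
translate([-412, 116, 0]) stool();
translate([1542, 116, 0]) stool();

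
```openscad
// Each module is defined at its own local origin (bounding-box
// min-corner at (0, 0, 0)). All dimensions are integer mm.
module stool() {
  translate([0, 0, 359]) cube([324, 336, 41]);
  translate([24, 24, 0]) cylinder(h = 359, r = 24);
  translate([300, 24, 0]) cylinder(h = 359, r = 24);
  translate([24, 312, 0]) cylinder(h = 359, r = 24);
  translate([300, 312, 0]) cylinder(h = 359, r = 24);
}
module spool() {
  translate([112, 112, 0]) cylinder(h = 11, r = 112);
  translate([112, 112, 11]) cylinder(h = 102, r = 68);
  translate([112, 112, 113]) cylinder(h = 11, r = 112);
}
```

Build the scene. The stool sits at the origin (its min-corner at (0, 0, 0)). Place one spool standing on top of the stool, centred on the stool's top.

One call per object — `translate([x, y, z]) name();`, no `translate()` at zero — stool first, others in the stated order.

stool();
translate([50, 56, 400]) spool();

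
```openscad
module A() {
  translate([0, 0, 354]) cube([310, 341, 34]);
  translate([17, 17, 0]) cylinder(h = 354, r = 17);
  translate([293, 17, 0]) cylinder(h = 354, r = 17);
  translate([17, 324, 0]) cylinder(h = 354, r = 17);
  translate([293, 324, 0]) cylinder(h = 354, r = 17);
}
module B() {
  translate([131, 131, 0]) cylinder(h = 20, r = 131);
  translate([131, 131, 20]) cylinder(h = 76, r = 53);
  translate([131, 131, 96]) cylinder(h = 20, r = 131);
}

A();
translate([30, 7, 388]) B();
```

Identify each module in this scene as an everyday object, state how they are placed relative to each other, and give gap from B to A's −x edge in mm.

The spool's min-x is at 30; the stool's min-x is 0; gap = 30 mm.

A is a stool. B is a spool. The spool is on top of the stool. The gap from the spool to the stool's −x edge is 30 mm.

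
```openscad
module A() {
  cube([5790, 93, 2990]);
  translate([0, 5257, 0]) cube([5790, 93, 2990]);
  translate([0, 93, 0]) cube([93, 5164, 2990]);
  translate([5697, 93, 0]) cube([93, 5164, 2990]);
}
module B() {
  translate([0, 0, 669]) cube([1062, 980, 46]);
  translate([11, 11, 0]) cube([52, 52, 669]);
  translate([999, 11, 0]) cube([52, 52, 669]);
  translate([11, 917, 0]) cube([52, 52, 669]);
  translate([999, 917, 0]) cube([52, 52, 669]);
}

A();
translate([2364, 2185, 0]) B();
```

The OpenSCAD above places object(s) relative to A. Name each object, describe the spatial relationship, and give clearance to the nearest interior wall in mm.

A is a house frame. B is a table. The table sits inside the house frame, centred. The clearance to the nearest interior wall is 2092 mm.

Clearances: x = 2271, y = 2092; minimum 2092 mm.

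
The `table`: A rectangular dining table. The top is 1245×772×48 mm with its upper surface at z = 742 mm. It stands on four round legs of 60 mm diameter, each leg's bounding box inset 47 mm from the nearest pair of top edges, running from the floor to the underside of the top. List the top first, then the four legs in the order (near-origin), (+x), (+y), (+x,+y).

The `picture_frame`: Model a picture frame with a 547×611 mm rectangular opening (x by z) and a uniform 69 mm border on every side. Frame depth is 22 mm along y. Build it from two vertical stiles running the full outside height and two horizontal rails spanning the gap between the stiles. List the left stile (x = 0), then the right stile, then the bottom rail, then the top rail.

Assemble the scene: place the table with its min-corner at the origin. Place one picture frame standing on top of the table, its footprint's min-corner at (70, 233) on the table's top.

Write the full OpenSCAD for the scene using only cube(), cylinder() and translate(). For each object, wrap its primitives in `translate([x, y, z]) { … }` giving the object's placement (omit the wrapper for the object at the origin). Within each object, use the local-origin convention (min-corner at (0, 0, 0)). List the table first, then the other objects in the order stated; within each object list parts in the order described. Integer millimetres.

translate([0, 0, 694]) cube([1245, 772, 48]);
translate([77, 77, 0]) cylinder(h = 694, r = 30);
translate([1168, 77, 0]) cylinder(h = 694, r = 30);
translate([77, 695, 0]) cylinder(h = 694, r = 30);
translate([1168, 695, 0]) cylinder(h = 694, r = 30);
translate([70, 233, 742]) {
  cube([69, 22, 749]);
  translate([616, 0, 0]) cube([69, 22, 749]);
  translate([69, 0, 0]) cube([547, 22, 69]);
  translate([69, 0, 680]) cube([547, 22, 69]);
}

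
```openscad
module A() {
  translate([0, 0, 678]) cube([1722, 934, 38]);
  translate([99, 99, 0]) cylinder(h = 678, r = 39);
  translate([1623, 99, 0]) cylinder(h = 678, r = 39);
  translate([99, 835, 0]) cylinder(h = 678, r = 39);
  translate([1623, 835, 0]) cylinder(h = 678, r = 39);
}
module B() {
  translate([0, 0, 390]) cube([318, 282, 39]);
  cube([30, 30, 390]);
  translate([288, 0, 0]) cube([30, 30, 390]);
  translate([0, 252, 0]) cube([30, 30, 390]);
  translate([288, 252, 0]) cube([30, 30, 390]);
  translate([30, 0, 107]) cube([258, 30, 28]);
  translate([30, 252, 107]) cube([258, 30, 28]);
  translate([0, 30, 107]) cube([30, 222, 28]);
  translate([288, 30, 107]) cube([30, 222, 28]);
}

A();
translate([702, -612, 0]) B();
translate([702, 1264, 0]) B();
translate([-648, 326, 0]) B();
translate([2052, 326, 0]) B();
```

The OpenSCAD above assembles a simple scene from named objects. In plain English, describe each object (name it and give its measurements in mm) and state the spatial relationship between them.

A is a table: top 1722 mm (x) × 934 mm (y), 38 mm thick, upper face at z = 716 mm, on four round legs of 78 mm diameter, each leg's bounding box inset 60 mm from the nearest pair of top edges, running from z = 0 to the bottom of the top.

B is a four-legged stool. The seat is a 318×282×39 mm slab whose top surface is at z = 429 mm; four square legs, each 30×30 mm in cross-section, run from the floor (z = 0) to the underside of the seat, each flush with a corner of the seat. Four stretchers, 30 mm wide and 28 mm tall, connect adjacent legs with their undersides at z = 107 mm, each running between the inner faces of the legs it joins and aligned with the legs' outer faces on the other axis.

Four stools sit around the table at the −y, +y, −x, +x sides.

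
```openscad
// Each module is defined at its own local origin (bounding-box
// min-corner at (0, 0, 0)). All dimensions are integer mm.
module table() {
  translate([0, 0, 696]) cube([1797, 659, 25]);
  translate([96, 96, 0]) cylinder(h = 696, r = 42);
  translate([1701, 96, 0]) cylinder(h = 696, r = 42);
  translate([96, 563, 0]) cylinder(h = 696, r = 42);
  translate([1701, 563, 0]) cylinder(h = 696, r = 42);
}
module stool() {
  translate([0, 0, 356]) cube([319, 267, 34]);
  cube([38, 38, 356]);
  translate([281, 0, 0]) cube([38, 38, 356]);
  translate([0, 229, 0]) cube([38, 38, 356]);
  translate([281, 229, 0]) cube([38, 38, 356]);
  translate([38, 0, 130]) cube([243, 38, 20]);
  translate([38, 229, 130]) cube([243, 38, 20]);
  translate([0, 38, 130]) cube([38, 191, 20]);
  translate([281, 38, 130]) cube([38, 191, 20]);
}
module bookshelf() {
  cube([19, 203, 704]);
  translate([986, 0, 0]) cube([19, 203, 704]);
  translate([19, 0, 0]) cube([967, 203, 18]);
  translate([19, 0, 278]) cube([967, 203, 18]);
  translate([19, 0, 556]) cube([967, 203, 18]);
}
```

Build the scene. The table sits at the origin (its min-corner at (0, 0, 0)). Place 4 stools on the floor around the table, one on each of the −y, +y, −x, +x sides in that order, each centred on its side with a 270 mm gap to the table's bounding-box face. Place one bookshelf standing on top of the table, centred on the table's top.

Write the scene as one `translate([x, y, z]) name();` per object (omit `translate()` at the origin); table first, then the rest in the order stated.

table();
translate([739, -537, 0]) stool();
translate([739, 929, 0]) stool();
translate([-589, 196, 0]) stool();
translate([2067, 196, 0]) stool();
translate([396, 228, 721]) bookshelf();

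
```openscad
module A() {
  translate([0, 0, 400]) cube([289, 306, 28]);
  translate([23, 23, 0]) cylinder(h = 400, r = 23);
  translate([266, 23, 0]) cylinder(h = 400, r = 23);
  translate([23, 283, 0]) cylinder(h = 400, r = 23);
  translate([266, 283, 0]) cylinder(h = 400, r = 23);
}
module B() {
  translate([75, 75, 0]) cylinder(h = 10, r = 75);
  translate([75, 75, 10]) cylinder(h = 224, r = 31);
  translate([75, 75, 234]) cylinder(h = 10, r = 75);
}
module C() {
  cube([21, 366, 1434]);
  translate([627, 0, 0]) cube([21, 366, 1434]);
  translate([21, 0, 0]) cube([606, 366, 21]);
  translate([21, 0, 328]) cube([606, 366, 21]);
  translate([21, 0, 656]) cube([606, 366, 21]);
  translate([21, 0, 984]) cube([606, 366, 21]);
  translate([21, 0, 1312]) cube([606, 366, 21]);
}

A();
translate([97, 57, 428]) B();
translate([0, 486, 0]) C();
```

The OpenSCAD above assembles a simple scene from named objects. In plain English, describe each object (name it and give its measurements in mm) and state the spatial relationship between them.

A is a four-legged stool. The seat is a 289×306×28 mm slab whose top surface is at z = 428 mm; four round legs, each 46 mm in diameter, run from the floor (z = 0) to the underside of the seat, each leg's axis is inset half a diameter from the nearest pair of seat edges (so the leg's bounding box is flush with the corner).

B is a spool: two coaxial disc flanges of radius 75 mm and thickness 10 mm, joined by a core cylinder of radius 31 mm and height 224 mm. The lower flange rests on z = 0 and the three cylinders share a vertical axis.

C is an open bookshelf. Two side panels, each 21 mm thick, 366 mm deep and 1434 mm tall, stand 648 mm apart (outside-to-outside). Between them sit 5 shelves, each 21 mm thick and 366 mm deep, spanning the full gap between the sides. The bottom shelf rests on the floor (its underside at z = 0) and the clear gap between one shelf's top and the next shelf's underside is 307 mm.

The spool is on top of the stool. The bookshelf is on the floor beside the stool on its +y side.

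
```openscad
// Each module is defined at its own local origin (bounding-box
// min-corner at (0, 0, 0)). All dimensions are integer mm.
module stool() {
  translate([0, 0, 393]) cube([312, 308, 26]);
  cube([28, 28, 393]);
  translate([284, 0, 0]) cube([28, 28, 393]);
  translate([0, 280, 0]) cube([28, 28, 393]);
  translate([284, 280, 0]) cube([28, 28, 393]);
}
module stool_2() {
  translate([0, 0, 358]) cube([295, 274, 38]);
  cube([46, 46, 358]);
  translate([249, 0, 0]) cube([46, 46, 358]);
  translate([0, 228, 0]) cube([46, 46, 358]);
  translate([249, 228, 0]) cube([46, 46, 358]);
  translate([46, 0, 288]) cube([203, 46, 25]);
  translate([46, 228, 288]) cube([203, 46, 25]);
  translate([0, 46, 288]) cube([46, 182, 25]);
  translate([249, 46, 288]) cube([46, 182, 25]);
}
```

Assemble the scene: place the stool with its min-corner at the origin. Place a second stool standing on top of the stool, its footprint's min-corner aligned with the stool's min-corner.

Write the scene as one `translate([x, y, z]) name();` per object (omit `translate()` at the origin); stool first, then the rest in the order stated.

stool();
translate([0, 0, 419]) stool_2();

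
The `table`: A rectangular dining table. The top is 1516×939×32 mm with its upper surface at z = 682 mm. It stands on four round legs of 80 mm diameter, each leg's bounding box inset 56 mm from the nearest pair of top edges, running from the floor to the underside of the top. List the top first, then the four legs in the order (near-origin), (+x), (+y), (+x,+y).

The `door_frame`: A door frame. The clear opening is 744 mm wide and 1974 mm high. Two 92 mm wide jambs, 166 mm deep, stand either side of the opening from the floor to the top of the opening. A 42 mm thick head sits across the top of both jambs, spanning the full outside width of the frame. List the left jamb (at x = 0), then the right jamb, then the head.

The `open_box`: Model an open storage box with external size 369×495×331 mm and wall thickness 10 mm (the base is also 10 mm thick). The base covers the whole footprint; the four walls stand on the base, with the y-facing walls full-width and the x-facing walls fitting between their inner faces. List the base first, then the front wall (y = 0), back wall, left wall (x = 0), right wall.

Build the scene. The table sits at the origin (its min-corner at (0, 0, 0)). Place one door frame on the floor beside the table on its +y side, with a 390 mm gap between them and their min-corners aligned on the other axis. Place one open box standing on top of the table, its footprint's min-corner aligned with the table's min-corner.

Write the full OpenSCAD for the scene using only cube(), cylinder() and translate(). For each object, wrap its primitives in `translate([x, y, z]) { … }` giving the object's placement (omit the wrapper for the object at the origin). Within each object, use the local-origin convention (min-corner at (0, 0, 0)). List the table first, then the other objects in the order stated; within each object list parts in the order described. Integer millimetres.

translate([0, 0, 650]) cube([1516, 939, 32]);
translate([96, 96, 0]) cylinder(h = 650, r = 40);
translate([1420, 96, 0]) cylinder(h = 650, r = 40);
translate([96, 843, 0]) cylinder(h = 650, r = 40);
translate([1420, 843, 0]) cylinder(h = 650, r = 40);
translate([0, 1329, 0]) {
  cube([92, 166, 1974]);
  translate([836, 0, 0]) cube([92, 166, 1974]);
  translate([0, 0, 1974]) cube([928, 166, 42]);
}
translate([0, 0, 682]) {
  cube([369, 495, 10]);
  translate([0, 0, 10]) cube([369, 10, 321]);
  translate([0, 485, 10]) cube([369, 10, 321]);
  translate([0, 10, 10]) cube([10, 475, 321]);
  translate([359, 10, 10]) cube([10, 475, 321]);
}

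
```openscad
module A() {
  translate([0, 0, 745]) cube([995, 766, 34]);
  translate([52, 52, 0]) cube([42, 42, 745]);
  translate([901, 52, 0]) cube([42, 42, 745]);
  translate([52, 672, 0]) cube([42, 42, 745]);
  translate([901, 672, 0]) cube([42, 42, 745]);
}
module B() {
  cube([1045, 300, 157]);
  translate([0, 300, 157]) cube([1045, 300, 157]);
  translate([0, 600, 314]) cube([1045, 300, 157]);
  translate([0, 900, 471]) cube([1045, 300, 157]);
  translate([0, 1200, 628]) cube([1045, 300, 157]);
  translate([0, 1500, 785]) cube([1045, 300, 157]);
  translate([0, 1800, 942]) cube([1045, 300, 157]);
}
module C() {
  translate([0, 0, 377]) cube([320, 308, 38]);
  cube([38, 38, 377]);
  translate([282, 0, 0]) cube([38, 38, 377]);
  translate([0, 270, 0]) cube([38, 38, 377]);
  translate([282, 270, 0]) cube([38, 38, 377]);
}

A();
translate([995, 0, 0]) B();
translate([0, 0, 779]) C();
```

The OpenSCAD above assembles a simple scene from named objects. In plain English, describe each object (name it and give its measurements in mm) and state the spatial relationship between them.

A is a table with a 995×766 mm rectangular top, 34 mm thick, top surface at z = 779 mm, supported by four 42×42 mm square legs, each inset 52 mm from the nearest pair of top edges, running from the floor.

B is a run of 7 identical solid stair steps. Each tread is 1045×300 mm and each step block is 157 mm high. Step 1 rests on the floor; step k is offset from step 1 by (k−1)×300 mm in y and (k−1)×157 mm in z.

C is a four-legged stool. The seat is a 320×308×38 mm slab whose top surface is at z = 415 mm; four square legs, each 38×38 mm in cross-section, run from the floor (z = 0) to the underside of the seat, each flush with a corner of the seat.

The staircase is against the table's +x side, with their −y faces flush. The stool is on top of the table.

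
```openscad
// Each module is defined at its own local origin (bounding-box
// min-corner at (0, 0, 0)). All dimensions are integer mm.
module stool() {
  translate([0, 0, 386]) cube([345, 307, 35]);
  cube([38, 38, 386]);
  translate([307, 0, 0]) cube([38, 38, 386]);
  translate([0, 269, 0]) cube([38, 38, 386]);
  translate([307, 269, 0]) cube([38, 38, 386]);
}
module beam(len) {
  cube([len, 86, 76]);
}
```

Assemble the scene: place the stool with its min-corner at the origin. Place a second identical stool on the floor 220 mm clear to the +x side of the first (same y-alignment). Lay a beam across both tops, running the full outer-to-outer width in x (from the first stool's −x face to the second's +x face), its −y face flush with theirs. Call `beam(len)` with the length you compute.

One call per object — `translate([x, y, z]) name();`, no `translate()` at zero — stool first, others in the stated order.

stool();
translate([565, 0, 0]) stool();
translate([0, 0, 421]) beam(910);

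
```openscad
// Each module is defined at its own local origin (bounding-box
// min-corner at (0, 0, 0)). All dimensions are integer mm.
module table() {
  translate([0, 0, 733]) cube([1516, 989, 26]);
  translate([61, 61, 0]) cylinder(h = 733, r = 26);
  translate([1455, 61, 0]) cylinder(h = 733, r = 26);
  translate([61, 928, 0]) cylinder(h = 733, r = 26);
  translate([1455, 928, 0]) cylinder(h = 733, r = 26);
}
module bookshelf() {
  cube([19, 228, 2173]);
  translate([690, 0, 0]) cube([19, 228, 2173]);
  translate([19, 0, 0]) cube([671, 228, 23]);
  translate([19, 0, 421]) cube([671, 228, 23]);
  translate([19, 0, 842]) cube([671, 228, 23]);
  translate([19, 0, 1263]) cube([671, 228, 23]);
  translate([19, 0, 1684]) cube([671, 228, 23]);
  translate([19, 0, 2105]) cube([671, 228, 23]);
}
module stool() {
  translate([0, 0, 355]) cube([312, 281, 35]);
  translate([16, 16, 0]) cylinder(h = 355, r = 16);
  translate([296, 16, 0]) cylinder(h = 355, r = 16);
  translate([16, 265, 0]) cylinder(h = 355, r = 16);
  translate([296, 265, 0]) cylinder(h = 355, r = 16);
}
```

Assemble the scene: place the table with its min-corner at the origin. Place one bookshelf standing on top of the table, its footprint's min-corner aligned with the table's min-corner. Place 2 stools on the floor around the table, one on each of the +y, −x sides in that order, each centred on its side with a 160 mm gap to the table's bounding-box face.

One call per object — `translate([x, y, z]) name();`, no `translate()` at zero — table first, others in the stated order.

table();
translate([0, 0, 759]) bookshelf();
translate([602, 1149, 0]) stool();
translate([-472, 354, 0]) stool();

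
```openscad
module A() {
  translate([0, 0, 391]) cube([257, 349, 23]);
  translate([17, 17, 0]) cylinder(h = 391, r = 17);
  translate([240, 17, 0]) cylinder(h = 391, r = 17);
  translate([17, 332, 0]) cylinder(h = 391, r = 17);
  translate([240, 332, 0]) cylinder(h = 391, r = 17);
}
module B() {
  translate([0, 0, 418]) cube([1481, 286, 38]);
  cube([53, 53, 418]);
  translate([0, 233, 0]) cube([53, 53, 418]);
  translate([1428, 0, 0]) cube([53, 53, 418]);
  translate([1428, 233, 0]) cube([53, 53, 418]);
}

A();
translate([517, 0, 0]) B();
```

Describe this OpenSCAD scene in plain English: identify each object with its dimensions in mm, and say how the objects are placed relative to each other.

A is a simple wooden stool: a rectangular seat 257 mm (x) by 349 mm (y), 23 mm thick, top face at z = 414 mm, on four round legs, each 34 mm in diameter. The legs rest on z = 0, each leg's axis is inset half a diameter from the nearest pair of seat edges (so the leg's bounding box is flush with the corner).

B is a bench: a 1481×286 mm seat slab, 38 mm thick, top at z = 456 mm, on four 53×53 mm square legs flush with the seat corners and standing on z = 0.

The bench is on the floor beside the stool on its +x side.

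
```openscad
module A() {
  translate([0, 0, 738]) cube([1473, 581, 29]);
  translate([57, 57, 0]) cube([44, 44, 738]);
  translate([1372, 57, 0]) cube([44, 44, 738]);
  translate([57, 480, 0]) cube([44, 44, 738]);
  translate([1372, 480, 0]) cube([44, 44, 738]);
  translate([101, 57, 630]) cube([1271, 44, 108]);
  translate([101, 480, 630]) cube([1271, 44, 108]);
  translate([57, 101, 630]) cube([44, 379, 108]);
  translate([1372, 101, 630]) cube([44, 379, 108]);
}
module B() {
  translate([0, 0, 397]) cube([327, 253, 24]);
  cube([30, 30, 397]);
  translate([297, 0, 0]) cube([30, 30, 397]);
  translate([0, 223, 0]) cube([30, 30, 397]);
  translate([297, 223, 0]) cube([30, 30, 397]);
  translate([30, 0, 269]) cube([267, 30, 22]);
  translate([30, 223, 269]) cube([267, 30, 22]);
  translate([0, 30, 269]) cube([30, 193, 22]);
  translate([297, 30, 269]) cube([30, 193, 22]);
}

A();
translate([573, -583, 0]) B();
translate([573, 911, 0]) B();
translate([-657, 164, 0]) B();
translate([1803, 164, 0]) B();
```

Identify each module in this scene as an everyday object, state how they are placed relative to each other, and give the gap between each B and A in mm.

A is a table. B is a stool. Four stools sit around the table at the −y, +y, −x, +x sides. The gap between each stool and the table is 330 mm.

Each stool's nearest face is 330 mm from the table's bounding box.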